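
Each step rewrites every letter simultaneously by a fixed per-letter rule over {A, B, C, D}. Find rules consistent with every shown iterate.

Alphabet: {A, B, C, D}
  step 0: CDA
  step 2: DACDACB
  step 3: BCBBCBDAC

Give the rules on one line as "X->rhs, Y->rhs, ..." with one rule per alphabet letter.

A->C, B->DAC, C->B, D->B

  step 2 ⇒ step 3: DACDACB ⇒ B·C·B·B·C·B·DAC
    A ↦ C
    B ↦ DAC
    C ↦ B
    D ↦ B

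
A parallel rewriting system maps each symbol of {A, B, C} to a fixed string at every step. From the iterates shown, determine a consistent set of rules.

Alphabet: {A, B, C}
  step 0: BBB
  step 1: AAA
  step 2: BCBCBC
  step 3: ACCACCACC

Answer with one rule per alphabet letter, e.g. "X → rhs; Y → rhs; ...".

A->BC, B->A, C->CC

  step 2 ⇒ step 3: BCBCBC ⇒ A·CC·A·CC·A·CC
    B ↦ A
    C ↦ CC
  step 1 ⇒ step 2: AAA ⇒ BC·BC·BC
    A ↦ BC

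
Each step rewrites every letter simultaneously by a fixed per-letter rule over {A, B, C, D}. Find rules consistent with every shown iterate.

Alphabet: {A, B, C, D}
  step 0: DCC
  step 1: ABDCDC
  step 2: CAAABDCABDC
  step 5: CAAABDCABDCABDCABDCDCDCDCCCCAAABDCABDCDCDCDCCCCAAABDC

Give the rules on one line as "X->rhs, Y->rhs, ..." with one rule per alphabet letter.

A->C, B->AA, C->DC, D->AB

  step 1 ⇒ step 2: ABDCDC ⇒ C·AA·AB·DC·AB·DC
    A ↦ C
    B ↦ AA
    C ↦ DC
    D ↦ AB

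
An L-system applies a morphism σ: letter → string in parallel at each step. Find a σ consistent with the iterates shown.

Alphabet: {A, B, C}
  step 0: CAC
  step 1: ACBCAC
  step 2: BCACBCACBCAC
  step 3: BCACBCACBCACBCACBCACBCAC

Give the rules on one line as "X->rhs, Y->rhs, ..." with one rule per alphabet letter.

A->BC, B->BC, C->AC

  step 2 ⇒ step 3: BCACBCACBCAC ⇒ BC·AC·BC·AC·BC·AC·BC·AC·BC·AC·BC·AC
    A ↦ BC
    B ↦ BC
    C ↦ AC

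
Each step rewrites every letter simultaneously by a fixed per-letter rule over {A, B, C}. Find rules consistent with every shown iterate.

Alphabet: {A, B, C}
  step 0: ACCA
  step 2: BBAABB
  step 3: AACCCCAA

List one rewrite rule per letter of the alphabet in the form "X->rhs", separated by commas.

A->CC, B->A, C->B

  step 2 ⇒ step 3: BBAABB ⇒ A·A·CC·CC·A·A
    A ↦ CC
    B ↦ A
    C ↦ B  (constrained at step 0)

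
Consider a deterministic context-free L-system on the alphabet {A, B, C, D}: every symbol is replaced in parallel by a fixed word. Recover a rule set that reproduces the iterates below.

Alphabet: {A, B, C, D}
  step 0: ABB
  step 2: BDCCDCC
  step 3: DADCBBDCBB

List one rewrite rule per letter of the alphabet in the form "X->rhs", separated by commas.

A->C, B->DA, C->B, D->DC

  step 2 ⇒ step 3: BDCCDCC ⇒ DA·DC·B·B·DC·B·B
    B ↦ DA
    C ↦ B
    D ↦ DC
    A ↦ C  (constrained at step 0)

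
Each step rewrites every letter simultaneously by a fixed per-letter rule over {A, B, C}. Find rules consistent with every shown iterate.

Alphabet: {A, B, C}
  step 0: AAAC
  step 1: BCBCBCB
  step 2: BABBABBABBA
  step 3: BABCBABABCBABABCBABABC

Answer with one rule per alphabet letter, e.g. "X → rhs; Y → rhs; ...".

A->BC, B->BA, C->B

  step 2 ⇒ step 3: BABBABBABBA ⇒ BA·BC·BA·BA·BC·BA·BA·BC·BA·BA·BC
    A ↦ BC
    B ↦ BA
  step 0 ⇒ step 1: AAAC ⇒ BC·BC·BC·B
    C ↦ B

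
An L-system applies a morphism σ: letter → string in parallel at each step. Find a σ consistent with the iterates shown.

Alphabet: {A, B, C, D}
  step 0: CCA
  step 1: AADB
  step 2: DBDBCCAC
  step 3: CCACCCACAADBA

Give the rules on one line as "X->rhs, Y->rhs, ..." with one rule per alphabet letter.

  step 2 ⇒ step 3: DBDBCCAC ⇒ CC·AC·CC·AC·A·A·DB·A
    A ↦ DB
    B ↦ AC
    C ↦ A
    D ↦ CC

A->DB, B->AC, C->A, D->CC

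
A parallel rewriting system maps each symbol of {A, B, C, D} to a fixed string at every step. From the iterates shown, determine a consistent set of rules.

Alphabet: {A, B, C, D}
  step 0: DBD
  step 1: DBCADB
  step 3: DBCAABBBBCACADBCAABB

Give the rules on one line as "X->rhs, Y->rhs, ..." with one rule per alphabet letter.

A->BB, B->CA, C->A, D->DB

  step 0 ⇒ step 1: DBD ⇒ DB·CA·DB
    B ↦ CA
    D ↦ DB
    A ↦ BB  (constrained at step 1)
    C ↦ A  (constrained at step 1)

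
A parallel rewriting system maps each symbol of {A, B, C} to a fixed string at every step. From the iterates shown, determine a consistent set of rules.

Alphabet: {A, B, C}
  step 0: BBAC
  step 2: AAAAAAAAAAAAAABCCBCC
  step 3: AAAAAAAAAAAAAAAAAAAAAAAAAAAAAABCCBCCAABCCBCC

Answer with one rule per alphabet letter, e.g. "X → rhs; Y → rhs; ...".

A->AA, B->AA, C->BCC

  step 2 ⇒ step 3: AAAAAAAAAAAAAABCCBCC ⇒ AA·AA·AA·AA·AA·AA·AA·AA·AA·AA·AA·AA·AA·AA·AA·BCC·BCC·AA·BCC·BCC
    A ↦ AA
    B ↦ AA
    C ↦ BCC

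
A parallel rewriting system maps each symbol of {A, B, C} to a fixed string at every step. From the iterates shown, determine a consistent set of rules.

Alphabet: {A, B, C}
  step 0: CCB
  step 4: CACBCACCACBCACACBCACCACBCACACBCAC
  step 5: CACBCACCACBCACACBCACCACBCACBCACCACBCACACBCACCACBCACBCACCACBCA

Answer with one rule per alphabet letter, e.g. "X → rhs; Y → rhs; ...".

  step 4 ⇒ step 5: CACBCACCACBCACACBCACCACBCACACBCAC ⇒ CA·CB·CA·C·CA·CB·CA·CA·CB·CA·C·CA·CB·CA·CB·CA·C·CA·CB·CA·CA·CB·CA·C·CA·CB·CA·CB·CA·C·CA·CB·CA
    A ↦ CB
    B ↦ C
    C ↦ CA

A->CB, B->C, C->CA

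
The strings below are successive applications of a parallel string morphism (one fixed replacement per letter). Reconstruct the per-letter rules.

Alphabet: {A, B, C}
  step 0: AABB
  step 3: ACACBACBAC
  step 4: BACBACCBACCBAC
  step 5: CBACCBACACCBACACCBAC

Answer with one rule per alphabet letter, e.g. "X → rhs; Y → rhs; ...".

  step 4 ⇒ step 5: BACBACCBACCBAC ⇒ C·B·AC·C·B·AC·AC·C·B·AC·AC·C·B·AC
    A ↦ B
    B ↦ C
    C ↦ AC

A->B, B->C, C->AC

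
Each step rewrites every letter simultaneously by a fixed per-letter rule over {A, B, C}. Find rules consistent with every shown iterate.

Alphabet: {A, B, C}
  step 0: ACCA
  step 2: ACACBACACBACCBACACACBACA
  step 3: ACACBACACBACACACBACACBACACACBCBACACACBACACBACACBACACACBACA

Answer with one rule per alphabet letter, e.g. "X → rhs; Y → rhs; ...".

  step 2 ⇒ step 3: ACACBACACBACCBACACACBACA ⇒ ACA·CB·ACA·CB·AC·ACA·CB·ACA·CB·AC·ACA·CB·CB·AC·ACA·CB·ACA·CB·ACA·CB·AC·ACA·CB·ACA
    A ↦ ACA
    B ↦ AC
    C ↦ CB

A->ACA, B->AC, C->CB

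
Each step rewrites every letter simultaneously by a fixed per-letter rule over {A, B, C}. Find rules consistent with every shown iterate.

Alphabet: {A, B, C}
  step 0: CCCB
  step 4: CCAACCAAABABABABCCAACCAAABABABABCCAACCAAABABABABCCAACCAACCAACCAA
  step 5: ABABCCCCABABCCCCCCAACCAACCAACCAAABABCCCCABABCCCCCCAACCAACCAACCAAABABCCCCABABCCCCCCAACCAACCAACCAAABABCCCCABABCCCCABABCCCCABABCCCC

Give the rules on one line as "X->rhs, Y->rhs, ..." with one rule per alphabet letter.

A->CC, B->AA, C->AB

  step 4 ⇒ step 5: CCAACCAAABABABABCCAACCAAABABABABCCAACCAAABABABABCCAACCAACCAACCAA ⇒ AB·AB·CC·CC·AB·AB·CC·CC·CC·AA·CC·AA·CC·AA·CC·AA·AB·AB·CC·CC·AB·AB·CC·CC·CC·AA·CC·AA·CC·AA·CC·AA·AB·AB·CC·CC·AB·AB·CC·CC·CC·AA·CC·AA·CC·AA·CC·AA·AB·AB·CC·CC·AB·AB·CC·CC·AB·AB·CC·CC·AB·AB·CC·CC
    A ↦ CC
    B ↦ AA
    C ↦ AB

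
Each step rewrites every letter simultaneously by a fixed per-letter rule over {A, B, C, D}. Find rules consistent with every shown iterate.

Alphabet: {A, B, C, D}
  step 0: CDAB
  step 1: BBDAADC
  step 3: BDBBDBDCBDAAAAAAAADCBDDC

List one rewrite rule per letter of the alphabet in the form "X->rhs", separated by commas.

A->AA, B->DC, C->B, D->BD

  step 0 ⇒ step 1: CDAB ⇒ B·BD·AA·DC
    A ↦ AA
    B ↦ DC
    C ↦ B
    D ↦ BD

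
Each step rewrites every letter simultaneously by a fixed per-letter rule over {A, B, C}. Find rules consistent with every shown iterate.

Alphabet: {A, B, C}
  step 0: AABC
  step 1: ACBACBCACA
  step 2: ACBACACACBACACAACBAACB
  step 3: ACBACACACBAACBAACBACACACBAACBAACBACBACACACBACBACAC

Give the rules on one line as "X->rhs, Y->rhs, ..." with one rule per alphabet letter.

A->ACB, B->CAC, C->A

  step 2 ⇒ step 3: ACBACACACBACACAACBAACB ⇒ ACB·A·CAC·ACB·A·ACB·A·ACB·A·CAC·ACB·A·ACB·A·ACB·ACB·A·CAC·ACB·ACB·A·CAC
    A ↦ ACB
    B ↦ CAC
    C ↦ A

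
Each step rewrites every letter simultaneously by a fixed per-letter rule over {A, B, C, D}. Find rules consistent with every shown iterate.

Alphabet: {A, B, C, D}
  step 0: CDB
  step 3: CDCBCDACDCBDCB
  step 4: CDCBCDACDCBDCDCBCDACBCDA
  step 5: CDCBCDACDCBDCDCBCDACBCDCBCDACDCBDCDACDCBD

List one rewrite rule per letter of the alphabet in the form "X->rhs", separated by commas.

A->D, B->A, C->CD, D->CB

  step 4 ⇒ step 5: CDCBCDACDCBDCDCBCDACBCDA ⇒ CD·CB·CD·A·CD·CB·D·CD·CB·CD·A·CB·CD·CB·CD·A·CD·CB·D·CD·A·CD·CB·D
    A ↦ D
    B ↦ A
    C ↦ CD
    D ↦ CB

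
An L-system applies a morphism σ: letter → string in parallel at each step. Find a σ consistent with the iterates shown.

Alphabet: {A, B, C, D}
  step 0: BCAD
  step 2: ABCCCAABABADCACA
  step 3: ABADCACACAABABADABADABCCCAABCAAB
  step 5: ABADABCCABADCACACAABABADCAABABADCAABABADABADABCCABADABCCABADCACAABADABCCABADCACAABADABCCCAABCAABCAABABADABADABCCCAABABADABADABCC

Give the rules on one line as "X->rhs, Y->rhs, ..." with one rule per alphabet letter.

  step 2 ⇒ step 3: ABCCCAABABADCACA ⇒ AB·AD·CA·CA·CA·AB·AB·AD·AB·AD·AB·CC·CA·AB·CA·AB
    A ↦ AB
    B ↦ AD
    C ↦ CA
    D ↦ CC

A->AB, B->AD, C->CA, D->CC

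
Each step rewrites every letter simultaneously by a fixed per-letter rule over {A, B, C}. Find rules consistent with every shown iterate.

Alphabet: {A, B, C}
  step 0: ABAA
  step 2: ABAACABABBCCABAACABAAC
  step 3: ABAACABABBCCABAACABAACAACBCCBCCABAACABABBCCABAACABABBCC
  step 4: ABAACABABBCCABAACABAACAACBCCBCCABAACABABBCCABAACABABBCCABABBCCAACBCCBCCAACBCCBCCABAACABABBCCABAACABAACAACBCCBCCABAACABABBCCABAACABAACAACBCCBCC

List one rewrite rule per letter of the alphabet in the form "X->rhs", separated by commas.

A->AB, B->AAC, C->BCC

  step 3 ⇒ step 4: ABAACABABBCCABAACABAACAACBCCBCCABAACABABBCCABAACABABBCC ⇒ AB·AAC·AB·AB·BCC·AB·AAC·AB·AAC·AAC·BCC·BCC·AB·AAC·AB·AB·BCC·AB·AAC·AB·AB·BCC·AB·AB·BCC·AAC·BCC·BCC·AAC·BCC·BCC·AB·AAC·AB·AB·BCC·AB·AAC·AB·AAC·AAC·BCC·BCC·AB·AAC·AB·AB·BCC·AB·AAC·AB·AAC·AAC·BCC·BCC
    A ↦ AB
    B ↦ AAC
    C ↦ BCC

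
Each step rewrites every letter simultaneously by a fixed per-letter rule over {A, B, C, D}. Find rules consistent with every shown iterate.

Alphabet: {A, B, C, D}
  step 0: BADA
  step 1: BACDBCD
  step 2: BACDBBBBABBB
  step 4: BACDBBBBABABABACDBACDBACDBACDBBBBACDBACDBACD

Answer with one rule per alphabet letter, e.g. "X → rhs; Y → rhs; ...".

A->CD, B->BA, C->BB, D->B

  step 1 ⇒ step 2: BACDBCD ⇒ BA·CD·BB·B·BA·BB·B
    A ↦ CD
    B ↦ BA
    C ↦ BB
    D ↦ B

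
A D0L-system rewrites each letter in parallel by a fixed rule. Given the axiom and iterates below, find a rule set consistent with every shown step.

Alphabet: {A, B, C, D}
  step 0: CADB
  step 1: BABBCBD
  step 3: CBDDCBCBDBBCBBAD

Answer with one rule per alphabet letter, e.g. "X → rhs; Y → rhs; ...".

A->BB, B->D, C->BA, D->CB

  step 0 ⇒ step 1: CADB ⇒ BA·BB·CB·D
    A ↦ BB
    B ↦ D
    C ↦ BA
    D ↦ CB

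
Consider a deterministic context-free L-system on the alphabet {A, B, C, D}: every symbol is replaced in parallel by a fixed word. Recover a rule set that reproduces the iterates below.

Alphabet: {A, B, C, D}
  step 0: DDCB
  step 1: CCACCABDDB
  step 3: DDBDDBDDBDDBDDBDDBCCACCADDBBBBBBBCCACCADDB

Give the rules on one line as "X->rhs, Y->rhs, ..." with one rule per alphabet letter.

  step 0 ⇒ step 1: DDCB ⇒ CCA·CCA·B·DDB
    B ↦ DDB
    C ↦ B
    D ↦ CCA
    A ↦ B  (constrained at step 1)

A->B, B->DDB, C->B, D->CCA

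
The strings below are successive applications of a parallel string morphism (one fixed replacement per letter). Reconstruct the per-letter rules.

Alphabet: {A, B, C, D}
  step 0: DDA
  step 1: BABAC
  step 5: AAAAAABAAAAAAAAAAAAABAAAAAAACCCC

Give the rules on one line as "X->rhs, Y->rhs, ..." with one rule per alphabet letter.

  step 0 ⇒ step 1: DDA ⇒ BA·BA·C
    A ↦ C
    D ↦ BA
    B ↦ CD  (constrained at step 1)
    C ↦ AA  (constrained at step 1)

A->C, B->CD, C->AA, D->BA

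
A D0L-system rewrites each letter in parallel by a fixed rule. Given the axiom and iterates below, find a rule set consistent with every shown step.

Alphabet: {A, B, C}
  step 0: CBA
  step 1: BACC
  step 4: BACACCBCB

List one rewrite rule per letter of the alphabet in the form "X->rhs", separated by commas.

A->C, B->AC, C->B

  step 0 ⇒ step 1: CBA ⇒ B·AC·C
    A ↦ C
    B ↦ AC
    C ↦ B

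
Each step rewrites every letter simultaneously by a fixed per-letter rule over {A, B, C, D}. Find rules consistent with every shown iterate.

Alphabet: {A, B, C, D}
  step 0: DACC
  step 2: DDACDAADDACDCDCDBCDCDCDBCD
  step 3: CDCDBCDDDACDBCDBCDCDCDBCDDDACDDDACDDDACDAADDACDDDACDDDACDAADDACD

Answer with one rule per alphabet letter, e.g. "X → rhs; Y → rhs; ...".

  step 2 ⇒ step 3: DDACDAADDACDCDCDBCDCDCDBCD ⇒ CD·CD·BCD·DDA·CD·BCD·BCD·CD·CD·BCD·DDA·CD·DDA·CD·DDA·CD·AA·DDA·CD·DDA·CD·DDA·CD·AA·DDA·CD
    A ↦ BCD
    B ↦ AA
    C ↦ DDA
    D ↦ CD

A->BCD, B->AA, C->DDA, D->CD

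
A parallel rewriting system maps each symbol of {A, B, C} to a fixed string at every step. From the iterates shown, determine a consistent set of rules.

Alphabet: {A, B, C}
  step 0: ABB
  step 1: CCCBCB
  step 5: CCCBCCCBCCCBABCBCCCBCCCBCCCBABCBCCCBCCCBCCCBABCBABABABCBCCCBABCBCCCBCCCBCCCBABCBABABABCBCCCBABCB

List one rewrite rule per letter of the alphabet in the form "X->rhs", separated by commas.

  step 0 ⇒ step 1: ABB ⇒ CC·CB·CB
    A ↦ CC
    B ↦ CB
    C ↦ AB  (constrained at step 1)

A->CC, B->CB, C->AB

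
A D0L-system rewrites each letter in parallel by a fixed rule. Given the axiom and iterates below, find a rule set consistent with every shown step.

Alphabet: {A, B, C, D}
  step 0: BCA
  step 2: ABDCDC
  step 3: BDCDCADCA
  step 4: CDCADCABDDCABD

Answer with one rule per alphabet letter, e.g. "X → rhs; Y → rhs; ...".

A->BD, B->C, C->A, D->DC

  step 3 ⇒ step 4: BDCDCADCA ⇒ C·DC·A·DC·A·BD·DC·A·BD
    A ↦ BD
    B ↦ C
    C ↦ A
    D ↦ DC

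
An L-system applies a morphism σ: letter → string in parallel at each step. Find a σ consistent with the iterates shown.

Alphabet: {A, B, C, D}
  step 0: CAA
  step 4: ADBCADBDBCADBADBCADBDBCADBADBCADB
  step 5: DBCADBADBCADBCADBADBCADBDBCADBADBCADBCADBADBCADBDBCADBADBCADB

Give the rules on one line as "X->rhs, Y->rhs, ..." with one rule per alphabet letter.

A->DB, B->DB, C->A, D->CA

  step 4 ⇒ step 5: ADBCADBDBCADBADBCADBDBCADBADBCADB ⇒ DB·CA·DB·A·DB·CA·DB·CA·DB·A·DB·CA·DB·DB·CA·DB·A·DB·CA·DB·CA·DB·A·DB·CA·DB·DB·CA·DB·A·DB·CA·DB
    A ↦ DB
    B ↦ DB
    C ↦ A
    D ↦ CA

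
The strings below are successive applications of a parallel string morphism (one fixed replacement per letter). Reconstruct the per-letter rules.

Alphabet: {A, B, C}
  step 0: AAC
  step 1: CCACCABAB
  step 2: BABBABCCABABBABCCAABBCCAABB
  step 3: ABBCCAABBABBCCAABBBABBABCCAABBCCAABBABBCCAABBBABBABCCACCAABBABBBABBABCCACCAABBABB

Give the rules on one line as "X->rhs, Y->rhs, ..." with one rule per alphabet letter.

A->CCA, B->ABB, C->BAB

  step 2 ⇒ step 3: BABBABCCABABBABCCAABBCCAABB ⇒ ABB·CCA·ABB·ABB·CCA·ABB·BAB·BAB·CCA·ABB·CCA·ABB·ABB·CCA·ABB·BAB·BAB·CCA·CCA·ABB·ABB·BAB·BAB·CCA·CCA·ABB·ABB
    A ↦ CCA
    B ↦ ABB
    C ↦ BAB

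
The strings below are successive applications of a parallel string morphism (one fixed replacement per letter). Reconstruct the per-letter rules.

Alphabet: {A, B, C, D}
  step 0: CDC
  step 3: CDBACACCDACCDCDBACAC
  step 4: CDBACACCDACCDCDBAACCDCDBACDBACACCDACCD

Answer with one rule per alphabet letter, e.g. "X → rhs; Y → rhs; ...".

  step 3 ⇒ step 4: CDBACACCDACCDCDBACAC ⇒ CD·BA·C·AC·CD·AC·CD·CD·BA·AC·CD·CD·BA·CD·BA·C·AC·CD·AC·CD
    A ↦ AC
    B ↦ C
    C ↦ CD
    D ↦ BA

A->AC, B->C, C->CD, D->BA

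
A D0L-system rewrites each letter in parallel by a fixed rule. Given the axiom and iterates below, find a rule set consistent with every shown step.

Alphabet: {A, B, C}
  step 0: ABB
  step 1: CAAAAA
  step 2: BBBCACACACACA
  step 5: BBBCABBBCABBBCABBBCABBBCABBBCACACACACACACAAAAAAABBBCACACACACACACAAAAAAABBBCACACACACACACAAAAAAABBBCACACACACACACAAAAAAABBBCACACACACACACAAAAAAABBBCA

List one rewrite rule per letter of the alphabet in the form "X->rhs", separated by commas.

A->CA, B->AA, C->BBB

  step 1 ⇒ step 2: CAAAAA ⇒ BBB·CA·CA·CA·CA·CA
    A ↦ CA
    C ↦ BBB
  step 0 ⇒ step 1: ABB ⇒ CA·AA·AA
    B ↦ AA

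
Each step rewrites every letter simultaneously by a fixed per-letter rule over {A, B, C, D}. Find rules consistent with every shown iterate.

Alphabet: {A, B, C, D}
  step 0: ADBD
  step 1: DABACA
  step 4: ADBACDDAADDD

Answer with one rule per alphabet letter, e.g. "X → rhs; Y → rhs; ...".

  step 0 ⇒ step 1: ADBD ⇒ D·A·BAC·A
    A ↦ D
    B ↦ BAC
    D ↦ A
    C ↦ D  (constrained at step 1)

A->D, B->BAC, C->D, D->A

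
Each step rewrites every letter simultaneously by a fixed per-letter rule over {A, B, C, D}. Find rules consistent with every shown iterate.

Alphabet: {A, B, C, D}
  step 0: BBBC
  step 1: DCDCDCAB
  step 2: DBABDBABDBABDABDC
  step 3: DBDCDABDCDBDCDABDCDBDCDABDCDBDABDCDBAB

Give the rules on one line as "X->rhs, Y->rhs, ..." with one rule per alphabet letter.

A->DAB, B->DC, C->AB, D->DB

  step 2 ⇒ step 3: DBABDBABDBABDABDC ⇒ DB·DC·DAB·DC·DB·DC·DAB·DC·DB·DC·DAB·DC·DB·DAB·DC·DB·AB
    A ↦ DAB
    B ↦ DC
    C ↦ AB
    D ↦ DB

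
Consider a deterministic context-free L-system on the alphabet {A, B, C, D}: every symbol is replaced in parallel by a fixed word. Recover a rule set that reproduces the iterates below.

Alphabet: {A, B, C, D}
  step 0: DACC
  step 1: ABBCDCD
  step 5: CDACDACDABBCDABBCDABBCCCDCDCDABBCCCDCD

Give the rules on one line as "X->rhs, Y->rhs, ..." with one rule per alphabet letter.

  step 0 ⇒ step 1: DACC ⇒ A·BB·CD·CD
    A ↦ BB
    C ↦ CD
    D ↦ A
    B ↦ C  (constrained at step 1)

A->BB, B->C, C->CD, D->A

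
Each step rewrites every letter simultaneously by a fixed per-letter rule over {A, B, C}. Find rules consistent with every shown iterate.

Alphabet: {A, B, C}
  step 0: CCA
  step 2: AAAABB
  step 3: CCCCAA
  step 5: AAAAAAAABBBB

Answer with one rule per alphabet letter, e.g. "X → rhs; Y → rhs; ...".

A->C, B->A, C->BB

  step 2 ⇒ step 3: AAAABB ⇒ C·C·C·C·A·A
    A ↦ C
    B ↦ A
    C ↦ BB  (constrained at step 0)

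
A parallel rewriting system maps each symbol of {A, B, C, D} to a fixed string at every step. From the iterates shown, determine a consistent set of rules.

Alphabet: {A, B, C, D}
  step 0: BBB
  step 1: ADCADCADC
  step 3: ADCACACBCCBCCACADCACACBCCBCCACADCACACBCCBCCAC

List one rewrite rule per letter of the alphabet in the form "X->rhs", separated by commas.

A->BCC, B->ADC, C->AC, D->A

  step 0 ⇒ step 1: BBB ⇒ ADC·ADC·ADC
    B ↦ ADC
    A ↦ BCC  (constrained at step 1)
    C ↦ AC  (constrained at step 1)
    D ↦ A  (constrained at step 1)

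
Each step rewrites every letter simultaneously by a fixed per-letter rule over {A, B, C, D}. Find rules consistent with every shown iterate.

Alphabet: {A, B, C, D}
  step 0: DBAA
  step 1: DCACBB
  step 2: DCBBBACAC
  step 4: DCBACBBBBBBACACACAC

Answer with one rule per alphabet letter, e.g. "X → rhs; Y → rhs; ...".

A->B, B->AC, C->B, D->DC

  step 1 ⇒ step 2: DCACBB ⇒ DC·B·B·B·AC·AC
    A ↦ B
    B ↦ AC
    C ↦ B
    D ↦ DC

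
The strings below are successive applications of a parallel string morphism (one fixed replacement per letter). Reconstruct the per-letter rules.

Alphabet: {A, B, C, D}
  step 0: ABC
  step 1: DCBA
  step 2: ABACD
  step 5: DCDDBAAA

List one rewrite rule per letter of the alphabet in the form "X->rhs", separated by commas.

  step 1 ⇒ step 2: DCBA ⇒ A·BA·C·D
    A ↦ D
    B ↦ C
    C ↦ BA
    D ↦ A

A->D, B->C, C->BA, D->A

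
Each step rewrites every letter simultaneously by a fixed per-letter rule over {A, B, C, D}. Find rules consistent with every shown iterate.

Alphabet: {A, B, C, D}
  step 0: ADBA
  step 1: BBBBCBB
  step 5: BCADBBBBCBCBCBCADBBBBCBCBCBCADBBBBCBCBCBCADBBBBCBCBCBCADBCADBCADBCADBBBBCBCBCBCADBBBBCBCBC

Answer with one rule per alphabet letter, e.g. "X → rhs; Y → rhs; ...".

  step 0 ⇒ step 1: ADBA ⇒ BB·B·BC·BB
    A ↦ BB
    B ↦ BC
    D ↦ B
    C ↦ AD  (constrained at step 1)

A->BB, B->BC, C->AD, D->B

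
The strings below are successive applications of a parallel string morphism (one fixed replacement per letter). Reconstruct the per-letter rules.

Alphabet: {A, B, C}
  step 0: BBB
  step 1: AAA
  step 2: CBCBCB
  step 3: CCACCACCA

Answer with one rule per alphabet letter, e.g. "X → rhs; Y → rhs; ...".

A->CB, B->A, C->CC

  step 2 ⇒ step 3: CBCBCB ⇒ CC·A·CC·A·CC·A
    B ↦ A
    C ↦ CC
  step 1 ⇒ step 2: AAA ⇒ CB·CB·CB
    A ↦ CB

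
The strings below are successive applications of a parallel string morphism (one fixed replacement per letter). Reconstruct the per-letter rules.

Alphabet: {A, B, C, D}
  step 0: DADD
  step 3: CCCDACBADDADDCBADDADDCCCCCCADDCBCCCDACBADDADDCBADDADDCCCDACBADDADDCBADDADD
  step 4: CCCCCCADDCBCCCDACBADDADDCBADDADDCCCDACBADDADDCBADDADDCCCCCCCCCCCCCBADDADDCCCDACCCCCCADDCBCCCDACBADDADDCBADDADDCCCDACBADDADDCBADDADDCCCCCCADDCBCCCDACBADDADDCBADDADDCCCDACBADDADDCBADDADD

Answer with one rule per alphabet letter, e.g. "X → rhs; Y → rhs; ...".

A->CB, B->CDA, C->CC, D->ADD

  step 3 ⇒ step 4: CCCDACBADDADDCBADDADDCCCCCCADDCBCCCDACBADDADDCBADDADDCCCDACBADDADDCBADDADD ⇒ CC·CC·CC·ADD·CB·CC·CDA·CB·ADD·ADD·CB·ADD·ADD·CC·CDA·CB·ADD·ADD·CB·ADD·ADD·CC·CC·CC·CC·CC·CC·CB·ADD·ADD·CC·CDA·CC·CC·CC·ADD·CB·CC·CDA·CB·ADD·ADD·CB·ADD·ADD·CC·CDA·CB·ADD·ADD·CB·ADD·ADD·CC·CC·CC·ADD·CB·CC·CDA·CB·ADD·ADD·CB·ADD·ADD·CC·CDA·CB·ADD·ADD·CB·ADD·ADD
    A ↦ CB
    B ↦ CDA
    C ↦ CC
    D ↦ ADD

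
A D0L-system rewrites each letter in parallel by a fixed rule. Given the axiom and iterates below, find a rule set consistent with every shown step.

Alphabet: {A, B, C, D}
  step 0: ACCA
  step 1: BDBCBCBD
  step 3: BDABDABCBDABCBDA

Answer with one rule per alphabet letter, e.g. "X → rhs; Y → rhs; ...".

A->BD, B->A, C->BC, D->B

  step 0 ⇒ step 1: ACCA ⇒ BD·BC·BC·BD
    A ↦ BD
    C ↦ BC
    B ↦ A  (constrained at step 1)
    D ↦ B  (constrained at step 1)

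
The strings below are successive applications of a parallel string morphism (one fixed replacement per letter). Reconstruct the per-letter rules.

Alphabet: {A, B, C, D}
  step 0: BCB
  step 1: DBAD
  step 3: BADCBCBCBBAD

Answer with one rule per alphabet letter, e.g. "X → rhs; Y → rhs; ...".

A->DD, B->D, C->BA, D->CB

  step 0 ⇒ step 1: BCB ⇒ D·BA·D
    B ↦ D
    C ↦ BA
    A ↦ DD  (constrained at step 1)
    D ↦ CB  (constrained at step 1)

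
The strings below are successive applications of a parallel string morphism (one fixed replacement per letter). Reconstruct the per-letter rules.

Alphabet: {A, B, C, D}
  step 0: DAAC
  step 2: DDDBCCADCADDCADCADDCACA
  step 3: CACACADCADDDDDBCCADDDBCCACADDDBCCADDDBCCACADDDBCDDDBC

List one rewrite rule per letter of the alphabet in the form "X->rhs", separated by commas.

A->DBC, B->DCA, C->DD, D->CA

  step 2 ⇒ step 3: DDDBCCADCADDCADCADDCACA ⇒ CA·CA·CA·DCA·DD·DD·DBC·CA·DD·DBC·CA·CA·DD·DBC·CA·DD·DBC·CA·CA·DD·DBC·DD·DBC
    A ↦ DBC
    B ↦ DCA
    C ↦ DD
    D ↦ CA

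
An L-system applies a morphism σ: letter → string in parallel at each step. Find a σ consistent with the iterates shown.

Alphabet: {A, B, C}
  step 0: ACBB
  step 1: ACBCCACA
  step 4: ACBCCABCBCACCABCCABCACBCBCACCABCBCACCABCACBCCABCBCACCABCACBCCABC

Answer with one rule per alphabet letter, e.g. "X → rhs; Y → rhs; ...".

A->AC, B->CA, C->BC

  step 0 ⇒ step 1: ACBB ⇒ AC·BC·CA·CA
    A ↦ AC
    B ↦ CA
    C ↦ BC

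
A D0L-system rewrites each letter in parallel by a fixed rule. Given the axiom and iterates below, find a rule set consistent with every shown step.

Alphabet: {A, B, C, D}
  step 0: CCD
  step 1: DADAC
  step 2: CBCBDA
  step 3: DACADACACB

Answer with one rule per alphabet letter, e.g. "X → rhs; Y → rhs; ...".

A->B, B->CA, C->DA, D->C

  step 2 ⇒ step 3: CBCBDA ⇒ DA·CA·DA·CA·C·B
    A ↦ B
    B ↦ CA
    C ↦ DA
    D ↦ C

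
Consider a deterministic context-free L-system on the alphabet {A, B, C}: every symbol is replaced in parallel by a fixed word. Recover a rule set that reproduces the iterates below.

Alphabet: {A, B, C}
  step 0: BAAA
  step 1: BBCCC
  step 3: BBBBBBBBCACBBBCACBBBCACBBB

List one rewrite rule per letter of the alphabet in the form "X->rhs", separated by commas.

  step 0 ⇒ step 1: BAAA ⇒ BB·C·C·C
    A ↦ C
    B ↦ BB
    C ↦ ACB  (constrained at step 1)

A->C, B->BB, C->ACB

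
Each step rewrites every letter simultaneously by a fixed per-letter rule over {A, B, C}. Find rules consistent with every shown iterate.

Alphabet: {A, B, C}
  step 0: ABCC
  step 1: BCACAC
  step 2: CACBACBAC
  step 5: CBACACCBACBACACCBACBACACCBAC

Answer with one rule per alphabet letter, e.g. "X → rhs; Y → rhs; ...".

A->B, B->C, C->AC

  step 1 ⇒ step 2: BCACAC ⇒ C·AC·B·AC·B·AC
    A ↦ B
    B ↦ C
    C ↦ AC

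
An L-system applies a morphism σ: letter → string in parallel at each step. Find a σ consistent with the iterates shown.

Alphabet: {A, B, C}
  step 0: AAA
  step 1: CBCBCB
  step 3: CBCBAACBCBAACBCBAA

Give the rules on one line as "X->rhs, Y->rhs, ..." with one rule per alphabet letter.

A->CB, B->C, C->AA

  step 0 ⇒ step 1: AAA ⇒ CB·CB·CB
    A ↦ CB
    B ↦ C  (constrained at step 1)
    C ↦ AA  (constrained at step 1)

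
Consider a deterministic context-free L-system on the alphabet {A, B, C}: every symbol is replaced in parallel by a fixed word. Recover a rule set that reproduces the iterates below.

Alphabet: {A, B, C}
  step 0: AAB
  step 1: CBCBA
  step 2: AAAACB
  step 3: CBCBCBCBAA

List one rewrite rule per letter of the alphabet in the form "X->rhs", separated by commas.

A->CB, B->A, C->A

  step 2 ⇒ step 3: AAAACB ⇒ CB·CB·CB·CB·A·A
    A ↦ CB
    B ↦ A
    C ↦ A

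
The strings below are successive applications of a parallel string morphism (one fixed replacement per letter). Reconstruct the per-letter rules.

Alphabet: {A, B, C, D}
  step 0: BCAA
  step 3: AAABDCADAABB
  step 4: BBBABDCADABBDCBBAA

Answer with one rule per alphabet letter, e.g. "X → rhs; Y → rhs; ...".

A->B, B->A, C->ADA, D->BDC

  step 3 ⇒ step 4: AAABDCADAABB ⇒ B·B·B·A·BDC·ADA·B·BDC·B·B·A·A
    A ↦ B
    B ↦ A
    C ↦ ADA
    D ↦ BDC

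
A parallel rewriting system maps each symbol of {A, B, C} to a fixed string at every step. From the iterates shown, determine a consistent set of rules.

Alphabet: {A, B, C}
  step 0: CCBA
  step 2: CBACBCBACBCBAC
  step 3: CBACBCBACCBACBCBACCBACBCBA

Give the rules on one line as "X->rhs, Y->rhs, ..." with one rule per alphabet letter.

A->B, B->C, C->CBA

  step 2 ⇒ step 3: CBACBCBACBCBAC ⇒ CBA·C·B·CBA·C·CBA·C·B·CBA·C·CBA·C·B·CBA
    A ↦ B
    B ↦ C
    C ↦ CBA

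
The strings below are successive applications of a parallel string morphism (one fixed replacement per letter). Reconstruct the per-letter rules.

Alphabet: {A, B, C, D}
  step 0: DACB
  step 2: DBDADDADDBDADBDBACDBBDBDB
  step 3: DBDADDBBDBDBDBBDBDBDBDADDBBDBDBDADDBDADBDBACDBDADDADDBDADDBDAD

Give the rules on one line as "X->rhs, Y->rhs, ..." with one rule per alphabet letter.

  step 2 ⇒ step 3: DBDADDADDBDADBDBACDBBDBDB ⇒ DB·DAD·DB·BDB·DB·DB·BDB·DB·DB·DAD·DB·BDB·DB·DAD·DB·DAD·BDB·AC·DB·DAD·DAD·DB·DAD·DB·DAD
    A ↦ BDB
    B ↦ DAD
    C ↦ AC
    D ↦ DB

A->BDB, B->DAD, C->AC, D->DB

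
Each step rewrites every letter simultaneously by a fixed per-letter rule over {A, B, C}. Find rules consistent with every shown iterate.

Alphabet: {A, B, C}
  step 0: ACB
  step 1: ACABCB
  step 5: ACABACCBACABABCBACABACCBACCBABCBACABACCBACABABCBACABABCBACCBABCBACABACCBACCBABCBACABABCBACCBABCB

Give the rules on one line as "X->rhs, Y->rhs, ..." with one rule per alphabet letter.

A->AC, B->CB, C->AB

  step 0 ⇒ step 1: ACB ⇒ AC·AB·CB
    A ↦ AC
    B ↦ CB
    C ↦ AB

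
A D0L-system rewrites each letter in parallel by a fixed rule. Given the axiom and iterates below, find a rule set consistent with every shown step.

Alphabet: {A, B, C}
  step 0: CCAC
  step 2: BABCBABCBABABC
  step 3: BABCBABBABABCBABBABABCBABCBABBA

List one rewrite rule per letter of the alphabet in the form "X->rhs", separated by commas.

A->C, B->BAB, C->BA

  step 2 ⇒ step 3: BABCBABCBABABC ⇒ BAB·C·BAB·BA·BAB·C·BAB·BA·BAB·C·BAB·C·BAB·BA
    A ↦ C
    B ↦ BAB
    C ↦ BA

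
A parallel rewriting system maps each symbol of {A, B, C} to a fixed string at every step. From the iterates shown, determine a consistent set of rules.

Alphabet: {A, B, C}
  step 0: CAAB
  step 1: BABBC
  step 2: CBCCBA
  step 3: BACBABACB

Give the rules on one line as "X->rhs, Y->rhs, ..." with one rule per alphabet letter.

A->B, B->C, C->BA

  step 2 ⇒ step 3: CBCCBA ⇒ BA·C·BA·BA·C·B
    A ↦ B
    B ↦ C
    C ↦ BA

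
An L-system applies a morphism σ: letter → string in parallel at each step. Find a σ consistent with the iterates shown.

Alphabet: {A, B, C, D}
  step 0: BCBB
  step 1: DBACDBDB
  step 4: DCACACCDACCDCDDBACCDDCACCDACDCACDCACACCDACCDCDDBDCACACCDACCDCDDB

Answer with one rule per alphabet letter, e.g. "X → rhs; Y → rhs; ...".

A->DC, B->DB, C->AC, D->CD

  step 0 ⇒ step 1: BCBB ⇒ DB·AC·DB·DB
    B ↦ DB
    C ↦ AC
    A ↦ DC  (constrained at step 1)
    D ↦ CD  (constrained at step 1)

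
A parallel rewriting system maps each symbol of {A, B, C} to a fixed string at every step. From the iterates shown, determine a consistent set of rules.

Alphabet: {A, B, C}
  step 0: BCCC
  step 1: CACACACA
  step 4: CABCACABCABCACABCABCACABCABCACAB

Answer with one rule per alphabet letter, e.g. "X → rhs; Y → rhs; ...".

  step 0 ⇒ step 1: BCCC ⇒ CA·CA·CA·CA
    B ↦ CA
    C ↦ CA
    A ↦ B  (constrained at step 1)

A->B, B->CA, C->CA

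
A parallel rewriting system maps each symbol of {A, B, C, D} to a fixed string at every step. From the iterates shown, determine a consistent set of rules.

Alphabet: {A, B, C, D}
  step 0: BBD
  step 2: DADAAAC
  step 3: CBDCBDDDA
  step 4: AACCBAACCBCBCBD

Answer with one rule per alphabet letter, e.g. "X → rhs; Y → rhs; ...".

A->D, B->AC, C->A, D->CB

  step 3 ⇒ step 4: CBDCBDDDA ⇒ A·AC·CB·A·AC·CB·CB·CB·D
    A ↦ D
    B ↦ AC
    C ↦ A
    D ↦ CB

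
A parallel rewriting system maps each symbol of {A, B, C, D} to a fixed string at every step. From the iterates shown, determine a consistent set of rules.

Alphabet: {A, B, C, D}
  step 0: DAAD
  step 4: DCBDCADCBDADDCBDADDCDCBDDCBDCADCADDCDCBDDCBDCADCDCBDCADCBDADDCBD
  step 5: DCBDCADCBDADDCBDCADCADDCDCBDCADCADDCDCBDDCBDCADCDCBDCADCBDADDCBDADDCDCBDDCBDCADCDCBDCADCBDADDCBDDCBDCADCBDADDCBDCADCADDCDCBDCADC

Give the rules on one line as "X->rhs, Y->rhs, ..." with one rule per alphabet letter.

A->AD, B->CA, C->BD, D->DC

  step 4 ⇒ step 5: DCBDCADCBDADDCBDADDCDCBDDCBDCADCADDCDCBDDCBDCADCDCBDCADCBDADDCBD ⇒ DC·BD·CA·DC·BD·AD·DC·BD·CA·DC·AD·DC·DC·BD·CA·DC·AD·DC·DC·BD·DC·BD·CA·DC·DC·BD·CA·DC·BD·AD·DC·BD·AD·DC·DC·BD·DC·BD·CA·DC·DC·BD·CA·DC·BD·AD·DC·BD·DC·BD·CA·DC·BD·AD·DC·BD·CA·DC·AD·DC·DC·BD·CA·DC
    A ↦ AD
    B ↦ CA
    C ↦ BD
    D ↦ DC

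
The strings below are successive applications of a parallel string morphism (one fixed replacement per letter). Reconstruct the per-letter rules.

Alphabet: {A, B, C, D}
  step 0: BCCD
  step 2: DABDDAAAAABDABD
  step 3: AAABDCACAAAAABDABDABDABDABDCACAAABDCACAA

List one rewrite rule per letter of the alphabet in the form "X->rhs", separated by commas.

A->ABD, B->CAC, C->D, D->AA

  step 2 ⇒ step 3: DABDDAAAAABDABD ⇒ AA·ABD·CAC·AA·AA·ABD·ABD·ABD·ABD·ABD·CAC·AA·ABD·CAC·AA
    A ↦ ABD
    B ↦ CAC
    D ↦ AA
    C ↦ D  (constrained at step 0)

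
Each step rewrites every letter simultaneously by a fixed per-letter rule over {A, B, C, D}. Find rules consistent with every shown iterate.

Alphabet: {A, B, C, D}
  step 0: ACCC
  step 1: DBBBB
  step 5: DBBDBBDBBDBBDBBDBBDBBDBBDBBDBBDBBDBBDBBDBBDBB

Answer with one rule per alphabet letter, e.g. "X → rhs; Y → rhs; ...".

  step 0 ⇒ step 1: ACCC ⇒ DB·B·B·B
    A ↦ DB
    C ↦ B
    B ↦ AC  (constrained at step 1)
    D ↦ AC  (constrained at step 1)

A->DB, B->AC, C->B, D->AC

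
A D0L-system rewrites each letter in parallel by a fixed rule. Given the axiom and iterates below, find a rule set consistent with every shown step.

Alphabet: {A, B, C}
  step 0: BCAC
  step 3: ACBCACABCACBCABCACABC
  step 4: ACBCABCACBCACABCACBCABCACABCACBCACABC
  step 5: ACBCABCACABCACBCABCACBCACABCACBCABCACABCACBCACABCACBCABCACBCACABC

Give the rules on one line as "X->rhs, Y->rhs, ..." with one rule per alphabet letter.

  step 4 ⇒ step 5: ACBCABCACBCACABCACBCABCACABCACBCACABC ⇒ AC·BC·A·BC·AC·A·BC·AC·BC·A·BC·AC·BC·AC·A·BC·AC·BC·A·BC·AC·A·BC·AC·BC·AC·A·BC·AC·BC·A·BC·AC·BC·AC·A·BC
    A ↦ AC
    B ↦ A
    C ↦ BC

A->AC, B->A, C->BC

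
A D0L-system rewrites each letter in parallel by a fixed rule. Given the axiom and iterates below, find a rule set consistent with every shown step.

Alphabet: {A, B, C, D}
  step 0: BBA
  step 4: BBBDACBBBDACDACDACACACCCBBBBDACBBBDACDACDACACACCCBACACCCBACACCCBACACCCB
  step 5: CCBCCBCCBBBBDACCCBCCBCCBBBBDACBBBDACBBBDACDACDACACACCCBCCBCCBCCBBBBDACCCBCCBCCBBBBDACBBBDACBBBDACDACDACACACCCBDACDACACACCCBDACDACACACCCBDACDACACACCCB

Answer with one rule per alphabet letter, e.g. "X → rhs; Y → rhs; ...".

A->D, B->CCB, C->AC, D->BBB

  step 4 ⇒ step 5: BBBDACBBBDACDACDACACACCCBBBBDACBBBDACDACDACACACCCBACACCCBACACCCBACACCCB ⇒ CCB·CCB·CCB·BBB·D·AC·CCB·CCB·CCB·BBB·D·AC·BBB·D·AC·BBB·D·AC·D·AC·D·AC·AC·AC·CCB·CCB·CCB·CCB·BBB·D·AC·CCB·CCB·CCB·BBB·D·AC·BBB·D·AC·BBB·D·AC·D·AC·D·AC·AC·AC·CCB·D·AC·D·AC·AC·AC·CCB·D·AC·D·AC·AC·AC·CCB·D·AC·D·AC·AC·AC·CCB
    A ↦ D
    B ↦ CCB
    C ↦ AC
    D ↦ BBB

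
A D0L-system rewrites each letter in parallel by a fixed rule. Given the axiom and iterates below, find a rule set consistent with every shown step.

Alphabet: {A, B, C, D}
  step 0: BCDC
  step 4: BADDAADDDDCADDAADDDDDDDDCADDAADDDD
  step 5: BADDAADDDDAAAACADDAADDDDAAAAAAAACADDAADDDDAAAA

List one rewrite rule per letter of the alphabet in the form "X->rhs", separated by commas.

A->DD, B->BA, C->CA, D->A

  step 4 ⇒ step 5: BADDAADDDDCADDAADDDDDDDDCADDAADDDD ⇒ BA·DD·A·A·DD·DD·A·A·A·A·CA·DD·A·A·DD·DD·A·A·A·A·A·A·A·A·CA·DD·A·A·DD·DD·A·A·A·A
    A ↦ DD
    B ↦ BA
    C ↦ CA
    D ↦ A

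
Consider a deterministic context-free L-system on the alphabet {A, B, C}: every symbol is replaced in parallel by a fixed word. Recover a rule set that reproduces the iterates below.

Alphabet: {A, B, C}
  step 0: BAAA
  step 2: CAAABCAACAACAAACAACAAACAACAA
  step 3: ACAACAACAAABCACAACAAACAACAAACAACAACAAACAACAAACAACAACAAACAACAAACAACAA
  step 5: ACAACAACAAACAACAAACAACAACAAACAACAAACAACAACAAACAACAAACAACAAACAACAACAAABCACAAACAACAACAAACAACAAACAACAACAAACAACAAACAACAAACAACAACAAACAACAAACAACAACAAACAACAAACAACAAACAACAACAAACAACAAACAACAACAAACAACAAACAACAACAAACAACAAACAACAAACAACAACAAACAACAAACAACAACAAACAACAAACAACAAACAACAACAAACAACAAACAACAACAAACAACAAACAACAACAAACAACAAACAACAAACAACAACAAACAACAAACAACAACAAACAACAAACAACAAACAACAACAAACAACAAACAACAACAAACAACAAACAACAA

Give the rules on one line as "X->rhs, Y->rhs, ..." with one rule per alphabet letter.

A->CAA, B->ABC, C->A

  step 2 ⇒ step 3: CAAABCAACAACAAACAACAAACAACAA ⇒ A·CAA·CAA·CAA·ABC·A·CAA·CAA·A·CAA·CAA·A·CAA·CAA·CAA·A·CAA·CAA·A·CAA·CAA·CAA·A·CAA·CAA·A·CAA·CAA
    A ↦ CAA
    B ↦ ABC
    C ↦ A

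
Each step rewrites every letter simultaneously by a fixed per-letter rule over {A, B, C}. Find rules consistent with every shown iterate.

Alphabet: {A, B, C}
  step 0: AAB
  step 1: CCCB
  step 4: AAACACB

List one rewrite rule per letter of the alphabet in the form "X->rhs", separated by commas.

A->C, B->CB, C->A

  step 0 ⇒ step 1: AAB ⇒ C·C·CB
    A ↦ C
    B ↦ CB
    C ↦ A  (constrained at step 1)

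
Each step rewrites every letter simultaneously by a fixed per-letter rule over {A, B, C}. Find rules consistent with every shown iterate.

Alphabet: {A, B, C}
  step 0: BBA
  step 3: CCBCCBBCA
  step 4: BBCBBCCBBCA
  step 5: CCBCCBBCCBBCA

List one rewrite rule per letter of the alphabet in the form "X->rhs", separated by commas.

  step 4 ⇒ step 5: BBCBBCCBBCA ⇒ C·C·B·C·C·B·B·C·C·B·BCA
    A ↦ BCA
    B ↦ C
    C ↦ B

A->BCA, B->C, C->B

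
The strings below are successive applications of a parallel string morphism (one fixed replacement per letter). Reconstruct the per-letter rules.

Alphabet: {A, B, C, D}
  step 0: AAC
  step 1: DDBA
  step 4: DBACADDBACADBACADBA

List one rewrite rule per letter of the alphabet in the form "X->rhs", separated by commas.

A->D, B->A, C->BA, D->BAC

  step 0 ⇒ step 1: AAC ⇒ D·D·BA
    A ↦ D
    C ↦ BA
    B ↦ A  (constrained at step 1)
    D ↦ BAC  (constrained at step 1)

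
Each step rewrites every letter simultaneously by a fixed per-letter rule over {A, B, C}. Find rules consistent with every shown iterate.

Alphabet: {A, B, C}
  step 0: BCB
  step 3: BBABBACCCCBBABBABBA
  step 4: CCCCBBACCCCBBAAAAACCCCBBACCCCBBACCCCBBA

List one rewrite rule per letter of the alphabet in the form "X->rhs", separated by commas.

A->BBA, B->CC, C->A

  step 3 ⇒ step 4: BBABBACCCCBBABBABBA ⇒ CC·CC·BBA·CC·CC·BBA·A·A·A·A·CC·CC·BBA·CC·CC·BBA·CC·CC·BBA
    A ↦ BBA
    B ↦ CC
    C ↦ A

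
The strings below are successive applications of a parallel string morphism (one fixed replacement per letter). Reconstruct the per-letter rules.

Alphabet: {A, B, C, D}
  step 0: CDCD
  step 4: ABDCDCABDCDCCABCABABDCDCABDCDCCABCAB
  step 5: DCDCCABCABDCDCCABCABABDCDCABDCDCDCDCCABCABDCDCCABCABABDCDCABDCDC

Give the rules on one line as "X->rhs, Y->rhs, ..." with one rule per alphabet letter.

A->DC, B->DC, C->AB, D->C

  step 4 ⇒ step 5: ABDCDCABDCDCCABCABABDCDCABDCDCCABCAB ⇒ DC·DC·C·AB·C·AB·DC·DC·C·AB·C·AB·AB·DC·DC·AB·DC·DC·DC·DC·C·AB·C·AB·DC·DC·C·AB·C·AB·AB·DC·DC·AB·DC·DC
    A ↦ DC
    B ↦ DC
    C ↦ AB
    D ↦ C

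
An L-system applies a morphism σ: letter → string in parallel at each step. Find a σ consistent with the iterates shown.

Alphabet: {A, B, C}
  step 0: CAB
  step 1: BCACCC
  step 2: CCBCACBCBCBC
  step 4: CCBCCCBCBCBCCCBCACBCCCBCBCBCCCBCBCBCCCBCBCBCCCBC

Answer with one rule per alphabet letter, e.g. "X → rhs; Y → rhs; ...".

  step 1 ⇒ step 2: BCACCC ⇒ CC·BC·AC·BC·BC·BC
    A ↦ AC
    B ↦ CC
    C ↦ BC

A->AC, B->CC, C->BC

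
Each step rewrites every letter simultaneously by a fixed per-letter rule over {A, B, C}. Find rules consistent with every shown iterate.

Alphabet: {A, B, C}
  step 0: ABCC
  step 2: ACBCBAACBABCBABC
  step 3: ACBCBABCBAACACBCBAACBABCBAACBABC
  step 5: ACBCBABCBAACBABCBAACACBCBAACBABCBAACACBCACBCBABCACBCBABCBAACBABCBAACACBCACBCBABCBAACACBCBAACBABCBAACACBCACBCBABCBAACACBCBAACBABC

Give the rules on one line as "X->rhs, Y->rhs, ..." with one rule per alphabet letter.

A->AC, B->BA, C->BC

  step 2 ⇒ step 3: ACBCBAACBABCBABC ⇒ AC·BC·BA·BC·BA·AC·AC·BC·BA·AC·BA·BC·BA·AC·BA·BC
    A ↦ AC
    B ↦ BA
    C ↦ BC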